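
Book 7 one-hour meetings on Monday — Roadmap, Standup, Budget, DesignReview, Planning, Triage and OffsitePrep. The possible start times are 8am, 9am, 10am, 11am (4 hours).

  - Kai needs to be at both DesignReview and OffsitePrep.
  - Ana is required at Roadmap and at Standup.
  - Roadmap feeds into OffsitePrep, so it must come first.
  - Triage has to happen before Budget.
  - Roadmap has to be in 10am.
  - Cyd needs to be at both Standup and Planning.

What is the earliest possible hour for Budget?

9am

Precedence pushes Budget to at least 9am.
Budget at 9am is achievable: DesignReview=8am; Triage=8am; OffsitePrep=11am; Roadmap=10am; Standup=8am; Budget=9am; Planning=9am.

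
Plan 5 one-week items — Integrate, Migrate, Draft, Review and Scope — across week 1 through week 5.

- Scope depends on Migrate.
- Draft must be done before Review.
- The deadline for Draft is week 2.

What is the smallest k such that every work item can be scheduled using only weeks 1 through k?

2 weeks

The precedence chain requires at least 2 distinct weeks.
2 works (last occupied week: week 2): for example Scope -> week 2, Migrate -> week 1, Review -> week 2, Draft -> week 1, Integrate -> week 1.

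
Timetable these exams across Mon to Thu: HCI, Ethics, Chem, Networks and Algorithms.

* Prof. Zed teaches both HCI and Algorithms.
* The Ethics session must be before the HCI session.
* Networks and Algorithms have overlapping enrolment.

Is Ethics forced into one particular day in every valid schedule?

No

Ethics can be Mon (e.g. Networks in Mon, Algorithms in Wed, Chem in Mon, Ethics in Mon, HCI in Tue) or Tue (e.g. Chem in Mon; Networks in Mon; Algorithms in Tue; Ethics in Tue; HCI in Wed).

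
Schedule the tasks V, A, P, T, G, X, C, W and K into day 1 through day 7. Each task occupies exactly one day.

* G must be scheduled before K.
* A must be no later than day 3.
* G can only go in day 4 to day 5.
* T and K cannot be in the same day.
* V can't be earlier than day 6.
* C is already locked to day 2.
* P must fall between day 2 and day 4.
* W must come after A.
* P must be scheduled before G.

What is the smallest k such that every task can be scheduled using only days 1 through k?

The precedence chain requires at least 3 distinct days.
V can't be placed before day 6, so the schedule must run through at least day 6.
6 works (last occupied day: day 6): for example P -> day 2; W -> day 2; X -> day 1; V -> day 6; K -> day 5; T -> day 1; C -> day 2; G -> day 4; A -> day 1.

6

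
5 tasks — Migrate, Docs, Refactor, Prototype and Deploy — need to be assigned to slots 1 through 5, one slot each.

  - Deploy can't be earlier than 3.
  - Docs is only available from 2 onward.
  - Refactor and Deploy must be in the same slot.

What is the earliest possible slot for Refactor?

Refactor must be in the same slot as Deploy, which can't be before 3, so Refactor is at least 3.
Refactor at 3 is achievable: Docs=2, Refactor=3, Prototype=1, Migrate=1, Deploy=3.

3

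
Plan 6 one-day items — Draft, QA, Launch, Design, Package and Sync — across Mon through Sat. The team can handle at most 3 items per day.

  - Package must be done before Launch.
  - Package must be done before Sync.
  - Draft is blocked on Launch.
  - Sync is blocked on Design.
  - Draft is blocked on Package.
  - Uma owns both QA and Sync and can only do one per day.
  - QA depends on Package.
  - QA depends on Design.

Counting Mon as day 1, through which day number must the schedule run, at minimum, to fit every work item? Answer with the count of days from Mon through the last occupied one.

The precedence chain requires at least 3 distinct days.
With at most 3 per day and 6 work items, at least 2 days are needed.
3 works (last occupied day: Wed): for example Package=Mon; QA=Tue; Design=Mon; Sync=Wed; Launch=Tue; Draft=Wed.

3 days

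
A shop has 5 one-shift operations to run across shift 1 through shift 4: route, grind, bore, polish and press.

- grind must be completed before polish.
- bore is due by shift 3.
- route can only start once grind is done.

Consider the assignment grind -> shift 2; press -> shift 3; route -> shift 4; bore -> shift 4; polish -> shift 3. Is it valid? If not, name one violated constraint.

No — it violates: bore is due by shift 3

grind must be completed before polish — holds.
bore is due by shift 3 — violated.
route can only start once grind is done — holds.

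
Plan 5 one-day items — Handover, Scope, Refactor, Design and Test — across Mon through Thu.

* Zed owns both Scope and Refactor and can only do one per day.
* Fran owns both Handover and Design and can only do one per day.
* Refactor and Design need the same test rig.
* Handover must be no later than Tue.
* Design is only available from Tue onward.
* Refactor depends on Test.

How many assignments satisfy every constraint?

Splitting on Handover: it can be Mon (36), Tue (21). Listing each branch's schedules as (Scope, Refactor, Design, Test):
Handover=Mon: (Mon,Tue,Wed,Mon) (Mon,Tue,Thu,Mon) (Mon,Wed,Tue,Mon) (Mon,Wed,Tue,Tue) (Mon,Wed,Thu,Mon) (Mon,Wed,Thu,Tue) (Mon,Thu,Tue,Mon) (Mon,Thu,Tue,Tue) (Mon,Thu,Tue,Wed) (Mon,Thu,Wed,Mon) (Mon,Thu,Wed,Tue) (Mon,Thu,Wed,Wed) (Tue,Wed,Tue,Mon) (Tue,Wed,Tue,Tue) (Tue,Wed,Thu,Mon) (Tue,Wed,Thu,Tue) (Tue,Thu,Tue,Mon) (Tue,Thu,Tue,Tue) (Tue,Thu,Tue,Wed) (Tue,Thu,Wed,Mon) (Tue,Thu,Wed,Tue) (Tue,Thu,Wed,Wed) (Wed,Tue,Wed,Mon) (Wed,Tue,Thu,Mon) (Wed,Thu,Tue,Mon) (Wed,Thu,Tue,Tue) (Wed,Thu,Tue,Wed) (Wed,Thu,Wed,Mon) (Wed,Thu,Wed,Tue) (Wed,Thu,Wed,Wed) (Thu,Tue,Wed,Mon) (Thu,Tue,Thu,Mon) (Thu,Wed,Tue,Mon) (Thu,Wed,Tue,Tue) (Thu,Wed,Thu,Mon) (Thu,Wed,Thu,Tue) — 36.
Handover=Tue: (Mon,Tue,Wed,Mon) (Mon,Tue,Thu,Mon) (Mon,Wed,Thu,Mon) (Mon,Wed,Thu,Tue) (Mon,Thu,Wed,Mon) (Mon,Thu,Wed,Tue) (Mon,Thu,Wed,Wed) (Tue,Wed,Thu,Mon) (Tue,Wed,Thu,Tue) (Tue,Thu,Wed,Mon) (Tue,Thu,Wed,Tue) (Tue,Thu,Wed,Wed) (Wed,Tue,Wed,Mon) (Wed,Tue,Thu,Mon) (Wed,Thu,Wed,Mon) (Wed,Thu,Wed,Tue) (Wed,Thu,Wed,Wed) (Thu,Tue,Wed,Mon) (Thu,Tue,Thu,Mon) (Thu,Wed,Thu,Mon) (Thu,Wed,Thu,Tue) — 21.
Summing: 36 + 21 = 57.

57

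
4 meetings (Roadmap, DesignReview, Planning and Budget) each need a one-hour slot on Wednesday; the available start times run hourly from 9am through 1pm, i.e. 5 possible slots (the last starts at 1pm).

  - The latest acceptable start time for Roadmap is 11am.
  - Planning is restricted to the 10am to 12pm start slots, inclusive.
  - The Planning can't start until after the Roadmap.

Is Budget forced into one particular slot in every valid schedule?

No

Budget can be 9am (e.g. Budget in 9am; DesignReview in 9am; Roadmap in 9am; Planning in 10am) or 10am (e.g. DesignReview=9am; Roadmap=9am; Planning=10am; Budget=10am).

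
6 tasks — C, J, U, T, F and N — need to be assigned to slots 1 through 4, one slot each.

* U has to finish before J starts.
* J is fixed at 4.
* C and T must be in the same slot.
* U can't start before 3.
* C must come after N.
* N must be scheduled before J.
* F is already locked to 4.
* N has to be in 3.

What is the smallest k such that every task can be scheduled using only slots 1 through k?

4 slots

The precedence chain requires at least 2 distinct slots.
J can't be placed before 4, so the schedule must run through at least slot 4.
4 works (last occupied slot: 4): for example U=3, N=3, C=4, F=4, J=4, T=4.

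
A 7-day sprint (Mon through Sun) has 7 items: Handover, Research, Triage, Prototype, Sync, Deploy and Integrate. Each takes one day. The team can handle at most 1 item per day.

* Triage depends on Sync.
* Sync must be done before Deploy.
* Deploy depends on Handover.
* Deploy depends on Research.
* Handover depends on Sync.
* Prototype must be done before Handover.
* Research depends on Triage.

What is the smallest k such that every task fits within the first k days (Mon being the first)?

7

The precedence chain requires at least 4 distinct days.
With at most 1 per day and 7 tasks, at least 7 days are needed.
7 works (last occupied day: Sun): for example Triage=Thu, Prototype=Tue, Sync=Mon, Integrate=Sun, Deploy=Sat, Research=Fri, Handover=Wed.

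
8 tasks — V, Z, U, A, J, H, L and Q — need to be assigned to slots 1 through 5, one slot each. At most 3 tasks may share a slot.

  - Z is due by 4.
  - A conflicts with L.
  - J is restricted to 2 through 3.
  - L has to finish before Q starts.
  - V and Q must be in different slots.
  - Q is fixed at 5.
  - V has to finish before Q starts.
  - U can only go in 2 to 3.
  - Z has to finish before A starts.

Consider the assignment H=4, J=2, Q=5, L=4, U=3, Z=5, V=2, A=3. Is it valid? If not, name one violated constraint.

U can only go in 2 to 3 — holds.
V and Q must be in different slots — holds.
Q is fixed at 5 — holds.
L has to finish before Q starts — holds.
A conflicts with L — holds.
V has to finish before Q starts — holds.
Z is due by 4 — violated.
At most 3 tasks may share a slot — holds.
Z has to finish before A starts — violated.
J is restricted to 2 through 3 — holds.

No. Z is due by 4 is not satisfied.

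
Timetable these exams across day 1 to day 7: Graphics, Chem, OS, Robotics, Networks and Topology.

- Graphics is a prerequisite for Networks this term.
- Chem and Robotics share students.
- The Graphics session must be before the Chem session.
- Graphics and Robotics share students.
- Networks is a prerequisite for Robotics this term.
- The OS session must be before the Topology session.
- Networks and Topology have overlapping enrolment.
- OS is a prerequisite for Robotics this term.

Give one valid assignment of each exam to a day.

Robotics -> day 3; Chem -> day 2; Graphics -> day 1; OS -> day 1; Topology -> day 3; Networks -> day 2

Checking: OS(day 1) before Robotics(day 3); Graphics(day 1) before Networks(day 2); Networks(day 2) before Robotics(day 3); Graphics(day 1) before Chem(day 2); OS(day 1) before Topology(day 3); Networks(day 2) != Topology(day 3); Chem(day 2) != Robotics(day 3); Graphics(day 1) != Robotics(day 3).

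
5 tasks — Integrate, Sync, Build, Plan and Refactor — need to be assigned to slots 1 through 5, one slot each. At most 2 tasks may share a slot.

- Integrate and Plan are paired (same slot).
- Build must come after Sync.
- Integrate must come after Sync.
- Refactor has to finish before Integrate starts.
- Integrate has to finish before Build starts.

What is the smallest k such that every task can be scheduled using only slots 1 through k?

The precedence chain requires at least 3 distinct slots.
With at most 2 per slot and 5 tasks, at least 3 slots are needed.
3 works (last occupied slot: 3): for example Build in 3, Plan in 2, Integrate in 2, Sync in 1, Refactor in 1.

3 slots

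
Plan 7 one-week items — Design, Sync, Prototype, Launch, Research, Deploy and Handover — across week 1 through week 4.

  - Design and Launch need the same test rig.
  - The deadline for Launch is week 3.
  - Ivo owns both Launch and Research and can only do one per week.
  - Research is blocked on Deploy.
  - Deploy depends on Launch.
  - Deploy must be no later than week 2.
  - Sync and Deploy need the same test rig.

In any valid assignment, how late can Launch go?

week 1

Launch's own window allows nothing later than week 3; downstream work caps Launch at week 1.
Launch at week 1 is achievable: Launch -> week 1; Deploy -> week 2; Prototype -> week 1; Design -> week 2; Sync -> week 1; Research -> week 3; Handover -> week 1.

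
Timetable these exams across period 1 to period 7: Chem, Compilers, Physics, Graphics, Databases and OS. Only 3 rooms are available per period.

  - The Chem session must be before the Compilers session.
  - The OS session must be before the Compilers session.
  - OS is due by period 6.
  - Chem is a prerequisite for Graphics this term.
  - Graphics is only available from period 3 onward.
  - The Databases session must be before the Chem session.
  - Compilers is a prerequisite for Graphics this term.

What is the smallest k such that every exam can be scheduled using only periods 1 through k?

4

The precedence chain requires at least 4 distinct periods.
With at most 3 per period and 6 exams, at least 2 periods are needed.
4 works (last occupied period: period 4): for example Chem=period 2; Databases=period 1; OS=period 1; Graphics=period 4; Compilers=period 3; Physics=period 1.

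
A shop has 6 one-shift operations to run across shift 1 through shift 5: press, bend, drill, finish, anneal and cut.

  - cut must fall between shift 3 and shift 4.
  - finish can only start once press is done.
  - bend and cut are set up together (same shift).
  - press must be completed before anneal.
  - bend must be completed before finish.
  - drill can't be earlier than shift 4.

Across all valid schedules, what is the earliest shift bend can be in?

shift 3

Bend must be in the same shift as cut, which can't be before shift 3, so bend is at least shift 3; downstream work caps bend at shift 4.
bend at shift 3 is achievable: cut -> shift 3, anneal -> shift 2, drill -> shift 4, press -> shift 1, finish -> shift 4, bend -> shift 3.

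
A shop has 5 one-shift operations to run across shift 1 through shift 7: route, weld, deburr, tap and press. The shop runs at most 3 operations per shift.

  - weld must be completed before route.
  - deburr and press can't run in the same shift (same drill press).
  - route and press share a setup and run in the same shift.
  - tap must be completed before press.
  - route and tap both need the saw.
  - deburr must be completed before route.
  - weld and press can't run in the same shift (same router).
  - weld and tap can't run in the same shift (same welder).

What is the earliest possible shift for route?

shift 3

Precedence pushes route to at least shift 2.
route at shift 3 is achievable: tap=shift 2; route=shift 3; weld=shift 1; press=shift 3; deburr=shift 1.
Nothing earlier works — the conflict and capacity constraints rule out every shift before shift 3.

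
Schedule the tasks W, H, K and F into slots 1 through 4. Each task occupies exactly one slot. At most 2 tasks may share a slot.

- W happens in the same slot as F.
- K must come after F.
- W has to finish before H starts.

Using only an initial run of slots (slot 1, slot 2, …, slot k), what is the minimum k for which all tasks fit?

The precedence chain requires at least 2 distinct slots.
With at most 2 per slot and 4 tasks, at least 2 slots are needed.
2 works (last occupied slot: 2): for example H=2, K=2, F=1, W=1.

2 slots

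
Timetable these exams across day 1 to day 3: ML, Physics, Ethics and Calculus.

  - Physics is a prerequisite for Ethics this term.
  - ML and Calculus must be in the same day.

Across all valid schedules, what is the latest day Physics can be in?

day 2

Downstream work caps Physics at day 2.
Physics at day 2 is achievable: Calculus=day 1, Physics=day 2, Ethics=day 3, ML=day 1.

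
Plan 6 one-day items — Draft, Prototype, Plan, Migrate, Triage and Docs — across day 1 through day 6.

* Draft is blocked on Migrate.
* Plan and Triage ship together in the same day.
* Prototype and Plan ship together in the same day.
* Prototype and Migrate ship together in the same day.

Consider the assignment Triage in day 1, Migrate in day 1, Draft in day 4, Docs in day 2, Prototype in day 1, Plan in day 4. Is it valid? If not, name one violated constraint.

Prototype and Migrate ship together in the same day — holds.
Draft is blocked on Migrate — holds.
Prototype and Plan ship together in the same day — violated.
Plan and Triage ship together in the same day — violated.

Invalid. Prototype and Plan ship together in the same day.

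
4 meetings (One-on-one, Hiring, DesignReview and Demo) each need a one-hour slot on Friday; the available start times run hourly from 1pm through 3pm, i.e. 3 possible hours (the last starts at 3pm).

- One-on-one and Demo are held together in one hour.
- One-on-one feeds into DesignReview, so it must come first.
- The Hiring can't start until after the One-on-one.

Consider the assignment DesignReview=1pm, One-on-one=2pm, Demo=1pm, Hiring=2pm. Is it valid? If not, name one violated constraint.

One-on-one and Demo are held together in one hour — violated.
The Hiring can't start until after the One-on-one — violated.
One-on-one feeds into DesignReview, so it must come first — violated.

Invalid. One-on-one feeds into DesignReview, so it must come first.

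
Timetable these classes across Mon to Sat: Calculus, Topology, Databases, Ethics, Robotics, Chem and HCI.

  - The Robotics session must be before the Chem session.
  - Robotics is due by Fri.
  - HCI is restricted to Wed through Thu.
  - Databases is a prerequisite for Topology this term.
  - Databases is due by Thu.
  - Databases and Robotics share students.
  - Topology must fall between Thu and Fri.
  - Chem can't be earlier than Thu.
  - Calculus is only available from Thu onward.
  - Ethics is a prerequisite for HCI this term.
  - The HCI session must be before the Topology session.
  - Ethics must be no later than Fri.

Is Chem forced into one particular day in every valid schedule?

No

Chem can be Thu (e.g. Chem -> Thu, Calculus -> Thu, Databases -> Mon, HCI -> Wed, Topology -> Thu, Robotics -> Tue, Ethics -> Mon) or Fri (e.g. Chem in Fri, Topology in Thu, Calculus in Thu, Robotics in Tue, Ethics in Mon, Databases in Mon, HCI in Wed).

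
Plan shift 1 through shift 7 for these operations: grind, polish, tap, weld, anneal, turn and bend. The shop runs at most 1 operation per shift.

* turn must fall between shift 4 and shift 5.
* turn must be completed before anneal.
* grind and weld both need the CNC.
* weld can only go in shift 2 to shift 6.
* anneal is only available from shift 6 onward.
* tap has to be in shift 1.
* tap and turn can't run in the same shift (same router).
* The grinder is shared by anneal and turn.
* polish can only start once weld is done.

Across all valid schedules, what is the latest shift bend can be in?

shift 7

bend at shift 7 is achievable: bend -> shift 7, anneal -> shift 6, grind -> shift 5, polish -> shift 3, tap -> shift 1, turn -> shift 4, weld -> shift 2.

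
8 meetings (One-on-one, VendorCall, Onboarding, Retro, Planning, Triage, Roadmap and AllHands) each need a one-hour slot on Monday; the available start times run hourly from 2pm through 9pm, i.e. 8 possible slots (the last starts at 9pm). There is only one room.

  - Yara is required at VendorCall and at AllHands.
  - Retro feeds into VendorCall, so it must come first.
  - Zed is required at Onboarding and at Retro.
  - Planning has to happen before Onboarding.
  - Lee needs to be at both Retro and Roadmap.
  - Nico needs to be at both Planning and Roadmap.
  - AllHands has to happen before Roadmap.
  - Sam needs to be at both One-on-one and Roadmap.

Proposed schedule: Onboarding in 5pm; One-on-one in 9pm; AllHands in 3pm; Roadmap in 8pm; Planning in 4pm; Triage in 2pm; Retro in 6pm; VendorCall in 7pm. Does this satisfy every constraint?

Yes, all constraints hold

Planning has to happen before Onboarding — holds.
Zed is required at Onboarding and at Retro — holds.
Sam needs to be at both One-on-one and Roadmap — holds.
There is only one room — holds.
Retro feeds into VendorCall, so it must come first — holds.
Nico needs to be at both Planning and Roadmap — holds.
Lee needs to be at both Retro and Roadmap — holds.
AllHands has to happen before Roadmap — holds.
Yara is required at VendorCall and at AllHands — holds.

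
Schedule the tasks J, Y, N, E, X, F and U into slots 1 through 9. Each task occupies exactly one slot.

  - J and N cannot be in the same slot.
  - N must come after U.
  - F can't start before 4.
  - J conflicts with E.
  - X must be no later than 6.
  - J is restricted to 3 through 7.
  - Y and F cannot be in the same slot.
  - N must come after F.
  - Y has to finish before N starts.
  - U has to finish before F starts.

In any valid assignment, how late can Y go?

Downstream work caps Y at 8.
Y at 8 is achievable: Y=8, N=9, F=4, U=1, J=3, X=1, E=1.

8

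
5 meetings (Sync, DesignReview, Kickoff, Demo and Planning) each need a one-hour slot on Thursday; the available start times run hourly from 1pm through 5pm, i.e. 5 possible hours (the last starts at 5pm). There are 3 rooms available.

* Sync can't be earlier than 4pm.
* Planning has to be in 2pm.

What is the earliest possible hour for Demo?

1pm

Demo at 1pm is achievable: DesignReview -> 1pm; Planning -> 2pm; Sync -> 4pm; Kickoff -> 1pm; Demo -> 1pm.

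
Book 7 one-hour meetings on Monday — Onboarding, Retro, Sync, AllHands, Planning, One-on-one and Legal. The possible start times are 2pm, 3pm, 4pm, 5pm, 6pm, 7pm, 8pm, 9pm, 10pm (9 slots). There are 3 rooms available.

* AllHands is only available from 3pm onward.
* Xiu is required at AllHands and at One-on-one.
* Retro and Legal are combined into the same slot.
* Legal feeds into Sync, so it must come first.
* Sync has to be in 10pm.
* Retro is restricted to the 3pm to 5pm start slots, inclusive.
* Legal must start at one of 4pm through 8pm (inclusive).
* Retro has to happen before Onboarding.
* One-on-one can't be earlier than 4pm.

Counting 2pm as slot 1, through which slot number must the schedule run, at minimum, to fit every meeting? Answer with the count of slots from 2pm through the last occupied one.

9 slots

The precedence chain requires at least 2 distinct slots.
With at most 3 per slot and 7 meetings, at least 3 slots are needed.
Sync can't be placed before 10pm — that is slot 9 counting from 2pm — so the schedule must run through at least 9 slots.
9 works (last occupied slot: 10pm): for example Planning in 2pm, Sync in 10pm, AllHands in 3pm, Retro in 4pm, One-on-one in 4pm, Onboarding in 5pm, Legal in 4pm.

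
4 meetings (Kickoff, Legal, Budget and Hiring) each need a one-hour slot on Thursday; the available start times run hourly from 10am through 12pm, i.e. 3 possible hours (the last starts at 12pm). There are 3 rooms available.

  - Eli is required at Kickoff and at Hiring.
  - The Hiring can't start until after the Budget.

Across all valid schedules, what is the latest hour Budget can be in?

Downstream work caps Budget at 11am.
Budget at 11am is achievable: Hiring=12pm; Budget=11am; Legal=10am; Kickoff=10am.

11am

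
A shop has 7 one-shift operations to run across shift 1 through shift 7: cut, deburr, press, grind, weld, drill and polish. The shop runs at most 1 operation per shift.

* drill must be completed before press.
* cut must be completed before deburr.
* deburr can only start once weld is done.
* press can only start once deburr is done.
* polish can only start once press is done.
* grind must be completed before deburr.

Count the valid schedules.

30

Splitting on cut: it can be shift 1 (8), shift 2 (8), shift 3 (8), shift 4 (6). Listing each branch's schedules as (deburr, press, grind, weld, drill, polish) by shift number:
cut=shift 1: (4,6,2,3,5,7) (4,6,3,2,5,7) (5,6,2,3,4,7) (5,6,2,4,3,7) (5,6,3,2,4,7) (5,6,3,4,2,7) (5,6,4,2,3,7) (5,6,4,3,2,7) — 8.
cut=shift 2: (4,6,1,3,5,7) (4,6,3,1,5,7) (5,6,1,3,4,7) (5,6,1,4,3,7) (5,6,3,1,4,7) (5,6,3,4,1,7) (5,6,4,1,3,7) (5,6,4,3,1,7) — 8.
cut=shift 3: (4,6,1,2,5,7) (4,6,2,1,5,7) (5,6,1,2,4,7) (5,6,1,4,2,7) (5,6,2,1,4,7) (5,6,2,4,1,7) (5,6,4,1,2,7) (5,6,4,2,1,7) — 8.
cut=shift 4: (5,6,1,2,3,7) (5,6,1,3,2,7) (5,6,2,1,3,7) (5,6,2,3,1,7) (5,6,3,1,2,7) (5,6,3,2,1,7) — 6.
Summing: 8 + 8 + 8 + 6 = 30.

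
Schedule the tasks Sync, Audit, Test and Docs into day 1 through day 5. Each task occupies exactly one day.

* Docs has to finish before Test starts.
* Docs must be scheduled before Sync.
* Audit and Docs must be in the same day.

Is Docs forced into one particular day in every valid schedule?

No

Docs can be day 1 (e.g. Docs -> day 1, Test -> day 2, Audit -> day 1, Sync -> day 2) or day 2 (e.g. Audit=day 2, Sync=day 3, Docs=day 2, Test=day 3).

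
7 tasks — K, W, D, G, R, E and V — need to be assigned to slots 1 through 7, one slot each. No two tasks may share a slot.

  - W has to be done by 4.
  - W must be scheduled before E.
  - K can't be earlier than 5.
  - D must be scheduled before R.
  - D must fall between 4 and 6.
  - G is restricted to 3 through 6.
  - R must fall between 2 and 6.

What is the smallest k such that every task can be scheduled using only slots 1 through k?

7 slots

The precedence chain requires at least 2 distinct slots.
With at most 1 per slot and 7 tasks, at least 7 slots are needed.
K can't be placed before 5, so the schedule must run through at least slot 5.
7 works (last occupied slot: 7): for example G -> 3, E -> 2, K -> 5, R -> 6, V -> 7, D -> 4, W -> 1.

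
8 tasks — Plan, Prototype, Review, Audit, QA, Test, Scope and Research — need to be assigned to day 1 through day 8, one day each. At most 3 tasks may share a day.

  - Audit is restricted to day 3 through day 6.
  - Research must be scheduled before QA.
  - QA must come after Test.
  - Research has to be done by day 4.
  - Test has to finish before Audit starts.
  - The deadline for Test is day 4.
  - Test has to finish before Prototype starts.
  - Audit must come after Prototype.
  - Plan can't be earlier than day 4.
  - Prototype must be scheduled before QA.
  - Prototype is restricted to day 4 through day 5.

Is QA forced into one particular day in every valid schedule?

QA can be day 5 (e.g. Audit -> day 5, QA -> day 5, Scope -> day 2, Plan -> day 4, Prototype -> day 4, Review -> day 1, Test -> day 1, Research -> day 1) or day 6 (e.g. Scope -> day 2, Audit -> day 5, Prototype -> day 4, Review -> day 1, Research -> day 1, Plan -> day 4, Test -> day 1, QA -> day 6).

No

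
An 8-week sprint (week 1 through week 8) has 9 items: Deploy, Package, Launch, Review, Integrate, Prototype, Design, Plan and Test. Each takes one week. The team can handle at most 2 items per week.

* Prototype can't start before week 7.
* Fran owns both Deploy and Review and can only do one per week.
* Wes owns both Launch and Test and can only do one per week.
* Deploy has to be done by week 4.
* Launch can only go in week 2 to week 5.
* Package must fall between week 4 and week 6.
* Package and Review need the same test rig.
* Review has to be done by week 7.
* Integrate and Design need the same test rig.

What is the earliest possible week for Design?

Design at week 1 is achievable: Test in week 4; Package in week 4; Design in week 1; Plan in week 3; Launch in week 2; Deploy in week 1; Prototype in week 7; Review in week 2; Integrate in week 3.

week 1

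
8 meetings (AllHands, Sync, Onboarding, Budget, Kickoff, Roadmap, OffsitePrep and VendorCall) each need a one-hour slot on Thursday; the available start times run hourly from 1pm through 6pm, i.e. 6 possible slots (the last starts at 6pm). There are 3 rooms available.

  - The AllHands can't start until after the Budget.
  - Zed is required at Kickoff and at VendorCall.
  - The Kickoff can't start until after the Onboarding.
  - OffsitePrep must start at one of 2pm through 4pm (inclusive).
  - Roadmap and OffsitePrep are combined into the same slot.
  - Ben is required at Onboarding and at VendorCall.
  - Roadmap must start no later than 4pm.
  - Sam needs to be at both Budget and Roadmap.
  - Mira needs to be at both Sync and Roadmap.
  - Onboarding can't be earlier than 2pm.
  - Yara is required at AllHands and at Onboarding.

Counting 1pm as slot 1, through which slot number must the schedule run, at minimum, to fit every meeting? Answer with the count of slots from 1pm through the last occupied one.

3

The precedence chain requires at least 2 distinct slots.
With at most 3 per slot and 8 meetings, at least 3 slots are needed.
Propagating the time windows through the other constraints, Kickoff can't land before 3pm — that is slot 3 counting from 1pm — so the schedule must run through at least 3 slots.
3 works (last occupied slot: 3pm): for example Sync in 1pm; Kickoff in 3pm; VendorCall in 1pm; Budget in 1pm; Onboarding in 2pm; AllHands in 3pm; OffsitePrep in 2pm; Roadmap in 2pm.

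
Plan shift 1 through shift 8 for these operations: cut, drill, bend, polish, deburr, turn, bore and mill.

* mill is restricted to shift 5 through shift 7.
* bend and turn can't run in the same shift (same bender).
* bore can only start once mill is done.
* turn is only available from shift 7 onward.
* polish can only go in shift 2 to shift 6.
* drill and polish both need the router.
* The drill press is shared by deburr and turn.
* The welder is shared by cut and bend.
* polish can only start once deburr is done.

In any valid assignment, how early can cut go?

shift 1

cut at shift 1 is achievable: cut -> shift 1; bend -> shift 2; bore -> shift 6; deburr -> shift 1; turn -> shift 7; polish -> shift 2; drill -> shift 1; mill -> shift 5.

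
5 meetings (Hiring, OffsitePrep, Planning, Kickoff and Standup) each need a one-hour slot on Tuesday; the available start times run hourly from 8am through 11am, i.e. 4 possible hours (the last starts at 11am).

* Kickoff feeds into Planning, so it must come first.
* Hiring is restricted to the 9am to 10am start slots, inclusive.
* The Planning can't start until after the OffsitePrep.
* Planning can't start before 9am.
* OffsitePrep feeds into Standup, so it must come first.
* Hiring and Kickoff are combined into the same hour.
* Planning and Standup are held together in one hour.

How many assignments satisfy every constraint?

Splitting on Hiring: it can be 9am (5), 10am (3). Listing each branch's schedules as (OffsitePrep, Planning, Kickoff, Standup):
Hiring=9am: (8am,10am,9am,10am) (8am,11am,9am,11am) (9am,10am,9am,10am) (9am,11am,9am,11am) (10am,11am,9am,11am) — 5.
Hiring=10am: (8am,11am,10am,11am) (9am,11am,10am,11am) (10am,11am,10am,11am) — 3.
Summing: 5 + 3 = 8.

8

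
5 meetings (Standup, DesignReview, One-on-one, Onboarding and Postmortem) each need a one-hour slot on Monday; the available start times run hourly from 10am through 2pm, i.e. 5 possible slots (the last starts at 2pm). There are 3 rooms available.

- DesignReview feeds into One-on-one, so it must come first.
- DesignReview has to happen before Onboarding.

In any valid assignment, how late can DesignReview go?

Downstream work caps DesignReview at 1pm.
DesignReview at 1pm is achievable: Postmortem -> 10am; Onboarding -> 2pm; Standup -> 10am; One-on-one -> 2pm; DesignReview -> 1pm.

1pm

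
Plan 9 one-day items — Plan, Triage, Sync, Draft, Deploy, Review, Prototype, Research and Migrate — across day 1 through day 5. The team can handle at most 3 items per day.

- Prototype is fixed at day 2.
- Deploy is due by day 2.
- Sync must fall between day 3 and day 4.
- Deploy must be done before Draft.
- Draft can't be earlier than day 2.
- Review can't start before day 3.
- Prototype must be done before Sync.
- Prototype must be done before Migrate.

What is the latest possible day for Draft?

day 5

Draft is available from day 2.
Draft at day 5 is achievable: Draft -> day 5, Review -> day 3, Prototype -> day 2, Triage -> day 1, Plan -> day 1, Sync -> day 3, Research -> day 2, Deploy -> day 1, Migrate -> day 3.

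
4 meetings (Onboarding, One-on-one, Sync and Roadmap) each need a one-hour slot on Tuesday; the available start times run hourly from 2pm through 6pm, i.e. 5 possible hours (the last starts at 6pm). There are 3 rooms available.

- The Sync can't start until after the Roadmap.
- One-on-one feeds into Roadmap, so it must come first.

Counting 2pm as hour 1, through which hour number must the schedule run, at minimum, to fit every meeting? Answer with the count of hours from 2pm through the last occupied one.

The precedence chain requires at least 3 distinct hours.
With at most 3 per hour and 4 meetings, at least 2 hours are needed.
3 works (last occupied hour: 4pm): for example Onboarding=2pm; One-on-one=2pm; Roadmap=3pm; Sync=4pm.

3 hours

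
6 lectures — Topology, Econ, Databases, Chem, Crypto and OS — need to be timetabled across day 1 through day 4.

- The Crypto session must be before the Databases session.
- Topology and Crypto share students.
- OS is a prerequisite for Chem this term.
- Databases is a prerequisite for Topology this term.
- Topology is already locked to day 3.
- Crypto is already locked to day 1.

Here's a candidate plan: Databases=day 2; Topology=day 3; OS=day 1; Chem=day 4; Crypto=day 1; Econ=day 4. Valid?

Yes

OS is a prerequisite for Chem this term — holds.
Topology is already locked to day 3 — holds.
Crypto is already locked to day 1 — holds.
The Crypto session must be before the Databases session — holds.
Databases is a prerequisite for Topology this term — holds.
Topology and Crypto share students — holds.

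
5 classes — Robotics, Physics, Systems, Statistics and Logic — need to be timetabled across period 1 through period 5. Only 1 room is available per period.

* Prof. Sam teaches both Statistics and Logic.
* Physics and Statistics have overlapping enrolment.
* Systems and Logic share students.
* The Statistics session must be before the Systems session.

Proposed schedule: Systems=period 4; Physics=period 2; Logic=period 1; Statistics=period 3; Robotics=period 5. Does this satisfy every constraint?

Yes

Systems and Logic share students — holds.
Prof. Sam teaches both Statistics and Logic — holds.
Physics and Statistics have overlapping enrolment — holds.
The Statistics session must be before the Systems session — holds.
Only 1 room is available per period — holds.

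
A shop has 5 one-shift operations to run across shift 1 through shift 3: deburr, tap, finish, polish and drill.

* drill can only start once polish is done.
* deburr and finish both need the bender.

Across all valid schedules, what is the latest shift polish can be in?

Downstream work caps polish at shift 2.
polish at shift 2 is achievable: finish in shift 2, tap in shift 1, polish in shift 2, drill in shift 3, deburr in shift 1.

shift 2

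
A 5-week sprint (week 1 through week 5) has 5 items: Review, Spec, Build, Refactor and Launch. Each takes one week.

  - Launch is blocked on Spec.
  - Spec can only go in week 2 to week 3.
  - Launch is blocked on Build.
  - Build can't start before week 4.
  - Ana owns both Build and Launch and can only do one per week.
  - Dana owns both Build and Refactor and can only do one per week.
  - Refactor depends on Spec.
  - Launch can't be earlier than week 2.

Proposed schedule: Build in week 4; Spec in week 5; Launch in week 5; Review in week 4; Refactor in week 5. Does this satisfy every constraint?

No. Spec can only go in week 2 to week 3 is not satisfied.

Launch can't be earlier than week 2 — holds.
Spec can only go in week 2 to week 3 — violated.
Dana owns both Build and Refactor and can only do one per week — holds.
Launch is blocked on Build — holds.
Launch is blocked on Spec — violated.
Refactor depends on Spec — violated.
Ana owns both Build and Launch and can only do one per week — holds.
Build can't start before week 4 — holds.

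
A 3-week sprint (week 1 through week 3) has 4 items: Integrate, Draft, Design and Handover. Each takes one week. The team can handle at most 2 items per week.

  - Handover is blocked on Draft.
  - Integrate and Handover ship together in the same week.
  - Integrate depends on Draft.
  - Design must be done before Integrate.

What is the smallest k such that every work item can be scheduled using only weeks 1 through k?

2 weeks

The precedence chain requires at least 2 distinct weeks.
With at most 2 per week and 4 work items, at least 2 weeks are needed.
2 works (last occupied week: week 2): for example Draft -> week 1, Design -> week 1, Handover -> week 2, Integrate -> week 2.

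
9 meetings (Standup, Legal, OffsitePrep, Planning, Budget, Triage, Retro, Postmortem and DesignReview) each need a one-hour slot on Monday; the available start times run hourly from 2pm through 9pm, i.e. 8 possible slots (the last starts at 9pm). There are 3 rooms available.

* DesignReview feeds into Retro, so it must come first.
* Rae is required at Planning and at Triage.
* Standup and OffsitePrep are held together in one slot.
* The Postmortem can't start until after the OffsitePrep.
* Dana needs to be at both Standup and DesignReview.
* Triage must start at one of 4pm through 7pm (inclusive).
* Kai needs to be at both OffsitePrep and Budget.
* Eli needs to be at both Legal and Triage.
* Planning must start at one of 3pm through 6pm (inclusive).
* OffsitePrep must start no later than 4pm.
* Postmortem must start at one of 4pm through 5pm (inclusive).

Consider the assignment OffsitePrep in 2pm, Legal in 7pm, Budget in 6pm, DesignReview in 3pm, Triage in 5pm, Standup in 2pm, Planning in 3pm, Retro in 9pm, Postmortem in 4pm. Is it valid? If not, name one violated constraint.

Valid

Planning must start at one of 3pm through 6pm (inclusive) — holds.
Dana needs to be at both Standup and DesignReview — holds.
Kai needs to be at both OffsitePrep and Budget — holds.
Triage must start at one of 4pm through 7pm (inclusive) — holds.
Postmortem must start at one of 4pm through 5pm (inclusive) — holds.
DesignReview feeds into Retro, so it must come first — holds.
There are 3 rooms available — holds.
OffsitePrep must start no later than 4pm — holds.
Standup and OffsitePrep are held together in one slot — holds.
Eli needs to be at both Legal and Triage — holds.
Rae is required at Planning and at Triage — holds.
The Postmortem can't start until after the OffsitePrep — holds.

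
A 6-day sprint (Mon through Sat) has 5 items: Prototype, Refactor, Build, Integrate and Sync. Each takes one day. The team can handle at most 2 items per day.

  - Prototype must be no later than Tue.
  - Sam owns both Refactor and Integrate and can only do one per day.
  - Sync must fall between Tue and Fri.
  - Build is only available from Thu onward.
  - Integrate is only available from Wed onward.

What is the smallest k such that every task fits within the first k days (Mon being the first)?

4

With at most 2 per day and 5 tasks, at least 3 days are needed.
Build can't be placed before Thu — that is day 4 counting from Mon — so the schedule must run through at least 4 days.
4 works (last occupied day: Thu): for example Build -> Thu; Integrate -> Wed; Refactor -> Mon; Sync -> Tue; Prototype -> Mon.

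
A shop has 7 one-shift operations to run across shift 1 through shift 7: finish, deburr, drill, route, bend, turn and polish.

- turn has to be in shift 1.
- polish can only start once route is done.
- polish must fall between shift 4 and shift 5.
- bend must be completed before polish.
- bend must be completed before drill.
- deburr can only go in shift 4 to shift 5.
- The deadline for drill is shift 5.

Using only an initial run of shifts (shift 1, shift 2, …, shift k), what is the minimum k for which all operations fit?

The precedence chain requires at least 2 distinct shifts.
deburr can't be placed before shift 4, so the schedule must run through at least shift 4.
4 works (last occupied shift: shift 4): for example route in shift 1, polish in shift 4, turn in shift 1, deburr in shift 4, drill in shift 2, finish in shift 1, bend in shift 1.

4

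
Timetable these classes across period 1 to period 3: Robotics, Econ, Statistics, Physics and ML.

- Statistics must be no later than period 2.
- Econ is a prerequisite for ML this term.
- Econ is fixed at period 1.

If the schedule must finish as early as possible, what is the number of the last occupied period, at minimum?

The precedence chain requires at least 2 distinct periods.
2 works (last occupied period: period 2): for example Econ=period 1; Physics=period 1; Robotics=period 1; ML=period 2; Statistics=period 1.

period 2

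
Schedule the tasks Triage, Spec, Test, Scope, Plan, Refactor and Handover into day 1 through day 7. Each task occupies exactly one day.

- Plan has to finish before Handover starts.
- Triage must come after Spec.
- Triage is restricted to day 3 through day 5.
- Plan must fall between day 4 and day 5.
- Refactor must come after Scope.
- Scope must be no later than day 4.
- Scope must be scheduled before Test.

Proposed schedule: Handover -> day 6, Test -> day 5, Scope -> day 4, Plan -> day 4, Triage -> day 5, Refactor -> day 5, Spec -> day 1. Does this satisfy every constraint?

Triage must come after Spec — holds.
Plan must fall between day 4 and day 5 — holds.
Scope must be scheduled before Test — holds.
Plan has to finish before Handover starts — holds.
Refactor must come after Scope — holds.
Triage is restricted to day 3 through day 5 — holds.
Scope must be no later than day 4 — holds.

Yes, all constraints hold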